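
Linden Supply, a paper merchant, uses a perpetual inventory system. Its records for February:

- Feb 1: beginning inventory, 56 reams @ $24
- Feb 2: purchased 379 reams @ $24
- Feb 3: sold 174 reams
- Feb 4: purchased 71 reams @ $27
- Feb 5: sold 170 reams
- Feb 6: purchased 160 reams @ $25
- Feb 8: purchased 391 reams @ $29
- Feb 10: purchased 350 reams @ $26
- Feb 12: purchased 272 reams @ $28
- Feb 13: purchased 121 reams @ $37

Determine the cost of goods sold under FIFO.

Feb 3, 174 sold [FIFO — oldest first]: 56 @ $24 + 118 @ $24 = $4,176
Feb 5, 170 sold [FIFO — oldest first]: 170 @ $24 = $4,080
Total COGS = $4,176 + $4,080 = $8,256
Ending inventory: 91 @ $24 + 71 @ $27 + 160 @ $25 + 391 @ $29 + 350 @ $26 + 272 @ $28 + 121 @ $37 = $40,633

COGS = $8,256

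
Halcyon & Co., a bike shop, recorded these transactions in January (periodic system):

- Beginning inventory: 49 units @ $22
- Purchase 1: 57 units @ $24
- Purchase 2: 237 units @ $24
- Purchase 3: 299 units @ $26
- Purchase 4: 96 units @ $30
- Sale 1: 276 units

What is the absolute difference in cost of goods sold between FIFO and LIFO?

$1,034

FIFO COGS: 49 @ $22 + 57 @ $24 + 170 @ $24 = $6,526
LIFO COGS: 96 @ $30 + 180 @ $26 = $7,560
Difference = |$6,526 − $7,560| = $1,034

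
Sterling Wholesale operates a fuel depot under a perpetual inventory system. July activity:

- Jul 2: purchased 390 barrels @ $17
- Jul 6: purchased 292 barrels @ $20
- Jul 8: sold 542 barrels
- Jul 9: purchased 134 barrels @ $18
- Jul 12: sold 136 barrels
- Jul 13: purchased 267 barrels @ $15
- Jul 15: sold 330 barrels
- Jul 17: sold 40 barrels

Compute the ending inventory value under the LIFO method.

Jul 8, 542 sold [LIFO — newest first]: 292 @ $20 + 250 @ $17 = $10,090
Jul 12, 136 sold [LIFO — newest first]: 134 @ $18 + 2 @ $17 = $2,446
Jul 15, 330 sold [LIFO — newest first]: 267 @ $15 + 63 @ $17 = $5,076
Jul 17, 40 sold [LIFO — newest first]: 40 @ $17 = $680
Total COGS = $10,090 + $2,446 + $5,076 + $680 = $18,292
Ending inventory: 35 @ $17 = $595

Ending inventory = $595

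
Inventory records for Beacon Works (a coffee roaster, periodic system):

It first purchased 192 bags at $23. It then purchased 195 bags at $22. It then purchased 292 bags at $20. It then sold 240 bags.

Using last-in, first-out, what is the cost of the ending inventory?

Sale 1 (240) [LIFO — newest first]: 240 @ $20 = $4,800
Ending inventory: 192 @ $23 + 195 @ $22 + 52 @ $20 = $9,746

Ending inventory = $9,746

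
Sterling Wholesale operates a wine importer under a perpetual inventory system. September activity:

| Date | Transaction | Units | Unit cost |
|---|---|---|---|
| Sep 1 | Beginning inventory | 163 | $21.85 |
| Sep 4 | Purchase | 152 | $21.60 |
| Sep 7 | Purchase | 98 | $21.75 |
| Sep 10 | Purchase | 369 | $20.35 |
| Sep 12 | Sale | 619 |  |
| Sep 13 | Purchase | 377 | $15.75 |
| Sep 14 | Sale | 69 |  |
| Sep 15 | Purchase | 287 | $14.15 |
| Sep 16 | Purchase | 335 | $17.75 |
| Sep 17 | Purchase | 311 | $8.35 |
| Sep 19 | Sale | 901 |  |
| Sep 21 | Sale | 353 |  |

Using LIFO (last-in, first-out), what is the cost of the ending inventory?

Ending inventory = $3,277.50

Sep 12, 619 sold [LIFO — newest first]: 369 @ $20.35 + 98 @ $21.75 + 152 @ $21.60 = $12,923.85
Sep 14, 69 sold [LIFO — newest first]: 69 @ $15.75 = $1,086.75
Sep 19, 901 sold [LIFO — newest first]: 311 @ $8.35 + 335 @ $17.75 + 255 @ $14.15 = $12,151.35
Sep 21, 353 sold [LIFO — newest first]: 32 @ $14.15 + 308 @ $15.75 + 13 @ $21.85 = $5,587.85
Total COGS = $12,923.85 + $1,086.75 + $12,151.35 + $5,587.85 = $31,749.80
Ending inventory: 150 @ $21.85 = $3,277.50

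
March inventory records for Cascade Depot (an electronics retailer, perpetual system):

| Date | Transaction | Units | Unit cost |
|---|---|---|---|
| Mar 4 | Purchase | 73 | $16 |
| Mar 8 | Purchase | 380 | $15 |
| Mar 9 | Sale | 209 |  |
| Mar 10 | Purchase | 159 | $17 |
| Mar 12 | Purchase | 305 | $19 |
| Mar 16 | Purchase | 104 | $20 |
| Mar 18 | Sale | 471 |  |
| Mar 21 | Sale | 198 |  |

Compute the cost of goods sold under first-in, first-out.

Mar 9, 209 sold [FIFO — oldest first]: 73 @ $16 + 136 @ $15 = $3,208
Mar 18, 471 sold [FIFO — oldest first]: 244 @ $15 + 159 @ $17 + 68 @ $19 = $7,655
Mar 21, 198 sold [FIFO — oldest first]: 198 @ $19 = $3,762
Total COGS = $3,208 + $7,655 + $3,762 = $14,625
Ending inventory: 39 @ $19 + 104 @ $20 = $2,821

COGS = $14,625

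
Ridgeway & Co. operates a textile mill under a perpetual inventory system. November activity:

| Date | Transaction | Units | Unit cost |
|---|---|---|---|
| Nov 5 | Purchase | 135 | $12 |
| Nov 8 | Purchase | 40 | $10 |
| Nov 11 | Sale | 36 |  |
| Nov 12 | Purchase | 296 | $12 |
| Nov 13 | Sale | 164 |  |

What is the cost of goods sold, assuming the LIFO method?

COGS = $2,328

Nov 11, 36 sold [LIFO — newest first]: 36 @ $10 = $360
Nov 13, 164 sold [LIFO — newest first]: 164 @ $12 = $1,968
Total COGS = $360 + $1,968 = $2,328
Ending inventory: 135 @ $12 + 4 @ $10 + 132 @ $12 = $3,244
Check: goods available $5,572 = COGS $2,328 + ending $3,244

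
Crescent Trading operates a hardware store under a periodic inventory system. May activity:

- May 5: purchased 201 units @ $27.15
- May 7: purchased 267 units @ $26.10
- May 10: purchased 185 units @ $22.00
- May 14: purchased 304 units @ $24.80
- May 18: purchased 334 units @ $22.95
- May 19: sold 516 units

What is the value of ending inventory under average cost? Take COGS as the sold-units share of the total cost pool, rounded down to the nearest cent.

Ending inventory = $19,030.04

May 19, sell 516: 516/1291 × $31,700.35 → $12,670.31
Ending inventory (cost pool remaining) = $19,030.04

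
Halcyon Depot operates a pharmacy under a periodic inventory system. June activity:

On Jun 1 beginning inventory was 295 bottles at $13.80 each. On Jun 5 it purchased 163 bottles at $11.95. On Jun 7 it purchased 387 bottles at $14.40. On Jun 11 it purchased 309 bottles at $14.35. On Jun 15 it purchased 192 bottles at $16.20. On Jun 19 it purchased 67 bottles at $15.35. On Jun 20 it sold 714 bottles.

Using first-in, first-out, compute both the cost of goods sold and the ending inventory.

Jun 20, 714 sold [FIFO — oldest first]: 295 @ $13.80 + 163 @ $11.95 + 256 @ $14.40 = $9,705.25
Ending inventory: 131 @ $14.40 + 309 @ $14.35 + 192 @ $16.20 + 67 @ $15.35 = $10,459.40
Check: goods available $20,164.65 = COGS $9,705.25 + ending $10,459.40

COGS = $9,705.25; ending inventory = $10,459.40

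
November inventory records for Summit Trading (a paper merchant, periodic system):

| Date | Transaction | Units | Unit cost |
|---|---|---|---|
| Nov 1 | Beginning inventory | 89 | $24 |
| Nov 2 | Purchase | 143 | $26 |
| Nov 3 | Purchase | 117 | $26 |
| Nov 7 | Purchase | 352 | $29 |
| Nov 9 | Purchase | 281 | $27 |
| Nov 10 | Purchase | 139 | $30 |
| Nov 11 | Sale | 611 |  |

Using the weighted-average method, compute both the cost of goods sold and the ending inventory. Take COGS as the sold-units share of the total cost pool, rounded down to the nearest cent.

Nov 11, sell 611: 611/1121 × $30,861.00 → $16,820.75
Ending inventory (cost pool remaining) = $14,040.25

COGS = $16,820.75; ending inventory = $14,040.25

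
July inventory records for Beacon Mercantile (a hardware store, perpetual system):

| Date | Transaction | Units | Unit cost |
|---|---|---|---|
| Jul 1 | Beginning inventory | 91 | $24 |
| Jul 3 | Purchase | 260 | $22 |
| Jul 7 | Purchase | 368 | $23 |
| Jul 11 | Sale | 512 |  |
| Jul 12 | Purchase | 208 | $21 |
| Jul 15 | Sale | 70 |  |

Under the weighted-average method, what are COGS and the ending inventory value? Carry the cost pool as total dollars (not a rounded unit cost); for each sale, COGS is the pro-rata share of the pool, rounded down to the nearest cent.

After Jul 1: 91 on hand, pool $2,184.00 (≈ $24.0000 each)
After Jul 3: 351 on hand, pool $7,904.00 (≈ $22.5185 each)
After Jul 7: 719 on hand, pool $16,368.00 (≈ $22.7650 each)
Jul 11, sell 512: 512/719 × $16,368.00 → $11,655.65
After Jul 12: 415 on hand, pool $9,080.35 (≈ $21.8804 each)
Jul 15, sell 70: 70/415 × $9,080.35 → $1,531.62
Total COGS = $11,655.65 + $1,531.62 = $13,187.27
Ending inventory (cost pool remaining) = $7,548.73
Check: goods available $20,736.00 = COGS $13,187.27 + ending $7,548.73

COGS = $13,187.27; ending inventory = $7,548.73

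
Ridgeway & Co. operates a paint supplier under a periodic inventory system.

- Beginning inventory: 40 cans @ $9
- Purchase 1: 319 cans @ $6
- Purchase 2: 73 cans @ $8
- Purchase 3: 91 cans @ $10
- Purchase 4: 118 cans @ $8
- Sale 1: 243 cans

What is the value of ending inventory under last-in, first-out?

Sale 1 (243) [LIFO — newest first]: 118 @ $8 + 91 @ $10 + 34 @ $8 = $2,126
Ending inventory: 40 @ $9 + 319 @ $6 + 39 @ $8 = $2,586
Check: goods available $4,712 = COGS $2,126 + ending $2,586

Ending inventory = $2,586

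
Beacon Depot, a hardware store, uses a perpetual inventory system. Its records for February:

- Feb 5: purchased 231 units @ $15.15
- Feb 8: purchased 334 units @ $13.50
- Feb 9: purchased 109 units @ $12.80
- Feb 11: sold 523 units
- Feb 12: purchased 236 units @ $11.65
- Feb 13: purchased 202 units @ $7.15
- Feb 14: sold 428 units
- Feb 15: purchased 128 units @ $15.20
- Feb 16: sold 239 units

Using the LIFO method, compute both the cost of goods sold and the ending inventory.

Feb 11, 523 sold [LIFO — newest first]: 109 @ $12.80 + 334 @ $13.50 + 80 @ $15.15 = $7,116.20
Feb 14, 428 sold [LIFO — newest first]: 202 @ $7.15 + 226 @ $11.65 = $4,077.20
Feb 16, 239 sold [LIFO — newest first]: 128 @ $15.20 + 10 @ $11.65 + 101 @ $15.15 = $3,592.25
Total COGS = $7,116.20 + $4,077.20 + $3,592.25 = $14,785.65
Ending inventory: 50 @ $15.15 = $757.50

COGS = $14,785.65; ending inventory = $757.50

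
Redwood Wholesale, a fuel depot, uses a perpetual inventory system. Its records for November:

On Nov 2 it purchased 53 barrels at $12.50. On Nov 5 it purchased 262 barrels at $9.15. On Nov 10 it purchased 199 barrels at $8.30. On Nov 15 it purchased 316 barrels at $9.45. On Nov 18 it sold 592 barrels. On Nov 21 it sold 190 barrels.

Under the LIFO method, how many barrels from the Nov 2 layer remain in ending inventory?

48

Nov 18, 592 sold [LIFO — newest first]: 316 @ $9.45 + 199 @ $8.30 + 77 @ $9.15 = $5,342.45
Nov 21, 190 sold [LIFO — newest first]: 185 @ $9.15 + 5 @ $12.50 = $1,755.25
Total COGS = $5,342.45 + $1,755.25 = $7,097.70
Ending inventory: 48 @ $12.50 = $600.00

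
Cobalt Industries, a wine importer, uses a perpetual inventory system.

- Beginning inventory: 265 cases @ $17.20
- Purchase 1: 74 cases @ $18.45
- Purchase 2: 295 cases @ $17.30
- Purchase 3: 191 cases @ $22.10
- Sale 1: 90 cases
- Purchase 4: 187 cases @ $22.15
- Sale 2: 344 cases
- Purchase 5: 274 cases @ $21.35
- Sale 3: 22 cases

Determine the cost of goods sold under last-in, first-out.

COGS = $9,801.65

Sale 1 (90) [LIFO — newest first]: 90 @ $22.10 = $1,989.00
Sale 2 (344) [LIFO — newest first]: 187 @ $22.15 + 101 @ $22.10 + 56 @ $17.30 = $7,342.95
Sale 3 (22) [LIFO — newest first]: 22 @ $21.35 = $469.70
Total COGS = $1,989.00 + $7,342.95 + $469.70 = $9,801.65
Ending inventory: 265 @ $17.20 + 74 @ $18.45 + 239 @ $17.30 + 252 @ $21.35 = $15,438.20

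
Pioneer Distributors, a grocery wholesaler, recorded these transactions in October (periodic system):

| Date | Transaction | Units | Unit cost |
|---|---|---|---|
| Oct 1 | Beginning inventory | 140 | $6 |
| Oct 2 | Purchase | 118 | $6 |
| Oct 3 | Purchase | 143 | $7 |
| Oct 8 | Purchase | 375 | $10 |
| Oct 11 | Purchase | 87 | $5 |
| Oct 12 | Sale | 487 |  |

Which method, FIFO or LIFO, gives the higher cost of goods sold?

FIFO COGS: 140 @ $6 + 118 @ $6 + 143 @ $7 + 86 @ $10 = $3,409
LIFO COGS: 87 @ $5 + 375 @ $10 + 25 @ $7 = $4,360

LIFO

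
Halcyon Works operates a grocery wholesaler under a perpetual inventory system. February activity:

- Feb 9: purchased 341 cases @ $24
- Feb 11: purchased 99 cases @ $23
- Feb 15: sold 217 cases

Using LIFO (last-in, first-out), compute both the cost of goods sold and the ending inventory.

Feb 15, 217 sold [LIFO — newest first]: 99 @ $23 + 118 @ $24 = $5,109
Ending inventory: 223 @ $24 = $5,352

COGS = $5,109; ending inventory = $5,352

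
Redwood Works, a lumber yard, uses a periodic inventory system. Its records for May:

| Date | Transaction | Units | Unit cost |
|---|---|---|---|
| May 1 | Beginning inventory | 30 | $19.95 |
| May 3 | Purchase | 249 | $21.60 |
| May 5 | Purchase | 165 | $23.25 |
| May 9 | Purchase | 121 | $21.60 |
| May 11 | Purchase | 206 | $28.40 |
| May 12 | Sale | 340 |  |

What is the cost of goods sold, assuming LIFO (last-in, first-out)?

COGS = $8,766.25

May 12, 340 sold [LIFO — newest first]: 206 @ $28.40 + 121 @ $21.60 + 13 @ $23.25 = $8,766.25
Ending inventory: 30 @ $19.95 + 249 @ $21.60 + 152 @ $23.25 = $9,510.90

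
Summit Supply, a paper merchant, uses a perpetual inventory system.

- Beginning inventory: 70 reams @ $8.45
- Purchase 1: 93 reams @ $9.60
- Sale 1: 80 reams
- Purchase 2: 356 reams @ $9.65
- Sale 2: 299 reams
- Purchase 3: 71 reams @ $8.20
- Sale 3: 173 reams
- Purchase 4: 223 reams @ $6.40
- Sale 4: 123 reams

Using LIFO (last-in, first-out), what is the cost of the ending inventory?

Sale 1 (80) [LIFO — newest first]: 80 @ $9.60 = $768.00
Sale 2 (299) [LIFO — newest first]: 299 @ $9.65 = $2,885.35
Sale 3 (173) [LIFO — newest first]: 71 @ $8.20 + 57 @ $9.65 + 13 @ $9.60 + 32 @ $8.45 = $1,527.45
Sale 4 (123) [LIFO — newest first]: 123 @ $6.40 = $787.20
Total COGS = $768.00 + $2,885.35 + $1,527.45 + $787.20 = $5,968.00
Ending inventory: 38 @ $8.45 + 100 @ $6.40 = $961.10

Ending inventory = $961.10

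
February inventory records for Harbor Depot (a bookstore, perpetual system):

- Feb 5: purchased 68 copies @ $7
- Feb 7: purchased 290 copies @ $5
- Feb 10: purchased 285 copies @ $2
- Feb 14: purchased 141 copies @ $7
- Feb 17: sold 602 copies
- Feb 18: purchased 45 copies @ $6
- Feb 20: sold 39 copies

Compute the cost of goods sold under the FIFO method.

Feb 17, 602 sold [FIFO — oldest first]: 68 @ $7 + 290 @ $5 + 244 @ $2 = $2,414
Feb 20, 39 sold [FIFO — oldest first]: 39 @ $2 = $78
Total COGS = $2,414 + $78 = $2,492
Ending inventory: 2 @ $2 + 141 @ $7 + 45 @ $6 = $1,261

COGS = $2,492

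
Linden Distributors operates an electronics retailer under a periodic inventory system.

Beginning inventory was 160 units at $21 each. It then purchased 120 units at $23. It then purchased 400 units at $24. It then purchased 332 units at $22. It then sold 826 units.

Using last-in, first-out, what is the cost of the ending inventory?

Sale 1 (826) [LIFO — newest first]: 332 @ $22 + 400 @ $24 + 94 @ $23 = $19,066
Ending inventory: 160 @ $21 + 26 @ $23 = $3,958

Ending inventory = $3,958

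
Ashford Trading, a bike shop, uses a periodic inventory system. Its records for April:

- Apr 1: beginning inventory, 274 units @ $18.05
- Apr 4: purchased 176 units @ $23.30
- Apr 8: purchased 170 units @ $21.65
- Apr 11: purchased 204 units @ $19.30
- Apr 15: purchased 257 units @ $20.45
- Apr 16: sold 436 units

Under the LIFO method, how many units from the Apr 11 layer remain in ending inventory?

Apr 16, 436 sold [LIFO — newest first]: 257 @ $20.45 + 179 @ $19.30 = $8,710.35
Ending inventory: 274 @ $18.05 + 176 @ $23.30 + 170 @ $21.65 + 25 @ $19.30 = $13,209.50
Check: goods available $21,919.85 = COGS $8,710.35 + ending $13,209.50

25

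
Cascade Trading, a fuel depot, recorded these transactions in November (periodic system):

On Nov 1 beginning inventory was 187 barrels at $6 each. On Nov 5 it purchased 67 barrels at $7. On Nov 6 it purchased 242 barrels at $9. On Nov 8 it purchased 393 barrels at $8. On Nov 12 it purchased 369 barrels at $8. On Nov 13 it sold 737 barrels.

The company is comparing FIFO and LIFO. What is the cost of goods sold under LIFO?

FIFO COGS: 187 @ $6 + 67 @ $7 + 242 @ $9 + 241 @ $8 = $5,697
LIFO COGS: 369 @ $8 + 368 @ $8 = $5,896

COGS = $5,896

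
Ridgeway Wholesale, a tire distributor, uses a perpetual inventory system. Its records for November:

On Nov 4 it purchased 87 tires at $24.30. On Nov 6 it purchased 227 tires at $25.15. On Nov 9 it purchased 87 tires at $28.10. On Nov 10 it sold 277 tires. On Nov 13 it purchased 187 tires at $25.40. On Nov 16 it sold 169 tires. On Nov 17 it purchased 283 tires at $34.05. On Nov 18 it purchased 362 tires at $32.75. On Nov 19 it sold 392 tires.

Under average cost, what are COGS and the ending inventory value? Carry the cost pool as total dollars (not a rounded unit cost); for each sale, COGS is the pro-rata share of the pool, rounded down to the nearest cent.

COGS = $23,906.39; ending inventory = $12,602.91

After Nov 4: 87 on hand, pool $2,114.10 (≈ $24.3000 each)
After Nov 6: 314 on hand, pool $7,823.15 (≈ $24.9145 each)
After Nov 9: 401 on hand, pool $10,267.85 (≈ $25.6056 each)
Nov 10, sell 277: 277/401 × $10,267.85 → $7,092.75
After Nov 13: 311 on hand, pool $7,924.90 (≈ $25.4820 each)
Nov 16, sell 169: 169/311 × $7,924.90 → $4,306.45
After Nov 17: 425 on hand, pool $13,254.60 (≈ $31.1873 each)
After Nov 18: 787 on hand, pool $25,110.10 (≈ $31.9061 each)
Nov 19, sell 392: 392/787 × $25,110.10 → $12,507.19
Total COGS = $7,092.75 + $4,306.45 + $12,507.19 = $23,906.39
Ending inventory (cost pool remaining) = $12,602.91
Check: goods available $36,509.30 = COGS $23,906.39 + ending $12,602.91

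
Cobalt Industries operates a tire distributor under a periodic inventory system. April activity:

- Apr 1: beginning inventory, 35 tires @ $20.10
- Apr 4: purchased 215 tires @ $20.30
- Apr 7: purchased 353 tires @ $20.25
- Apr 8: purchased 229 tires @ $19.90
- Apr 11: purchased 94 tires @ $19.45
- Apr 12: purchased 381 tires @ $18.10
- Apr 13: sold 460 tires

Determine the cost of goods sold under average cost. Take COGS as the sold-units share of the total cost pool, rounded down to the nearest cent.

Apr 13, sell 460: 460/1307 × $25,497.75 → $8,973.95
Ending inventory (cost pool remaining) = $16,523.80
Check: goods available $25,497.75 = COGS $8,973.95 + ending $16,523.80

COGS = $8,973.95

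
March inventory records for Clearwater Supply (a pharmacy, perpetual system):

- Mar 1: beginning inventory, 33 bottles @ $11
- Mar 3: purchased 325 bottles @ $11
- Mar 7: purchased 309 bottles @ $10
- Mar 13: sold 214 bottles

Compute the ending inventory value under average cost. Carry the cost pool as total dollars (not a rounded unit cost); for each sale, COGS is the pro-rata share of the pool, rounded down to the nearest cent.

Ending inventory = $4,773.14

After Mar 1: 33 on hand, pool $363.00 (≈ $11.0000 each)
After Mar 3: 358 on hand, pool $3,938.00 (≈ $11.0000 each)
After Mar 7: 667 on hand, pool $7,028.00 (≈ $10.5367 each)
Mar 13, sell 214: 214/667 × $7,028.00 → $2,254.86
Ending inventory (cost pool remaining) = $4,773.14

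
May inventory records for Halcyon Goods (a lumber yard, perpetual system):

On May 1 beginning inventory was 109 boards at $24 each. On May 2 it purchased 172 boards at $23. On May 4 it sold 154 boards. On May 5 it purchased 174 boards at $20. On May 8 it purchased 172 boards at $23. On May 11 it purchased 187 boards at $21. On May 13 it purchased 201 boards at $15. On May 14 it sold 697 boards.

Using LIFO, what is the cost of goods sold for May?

May 4, 154 sold [LIFO — newest first]: 154 @ $23 = $3,542
May 14, 697 sold [LIFO — newest first]: 201 @ $15 + 187 @ $21 + 172 @ $23 + 137 @ $20 = $13,638
Total COGS = $3,542 + $13,638 = $17,180
Ending inventory: 109 @ $24 + 18 @ $23 + 37 @ $20 = $3,770
Check: goods available $20,950 = COGS $17,180 + ending $3,770

COGS = $17,180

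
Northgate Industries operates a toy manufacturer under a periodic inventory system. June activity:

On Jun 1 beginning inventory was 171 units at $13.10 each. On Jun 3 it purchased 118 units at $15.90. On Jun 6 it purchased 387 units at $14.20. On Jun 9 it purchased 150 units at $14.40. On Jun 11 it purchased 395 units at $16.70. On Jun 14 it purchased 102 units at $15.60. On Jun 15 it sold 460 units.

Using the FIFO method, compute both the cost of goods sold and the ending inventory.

COGS = $6,544.50; ending inventory = $13,414.90

Jun 15, 460 sold [FIFO — oldest first]: 171 @ $13.10 + 118 @ $15.90 + 171 @ $14.20 = $6,544.50
Ending inventory: 216 @ $14.20 + 150 @ $14.40 + 395 @ $16.70 + 102 @ $15.60 = $13,414.90
Check: goods available $19,959.40 = COGS $6,544.50 + ending $13,414.90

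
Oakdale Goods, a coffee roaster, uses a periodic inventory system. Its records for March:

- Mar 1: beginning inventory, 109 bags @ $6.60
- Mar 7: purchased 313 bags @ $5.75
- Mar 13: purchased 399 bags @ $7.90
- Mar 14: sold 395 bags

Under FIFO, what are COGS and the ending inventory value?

COGS = $2,363.90; ending inventory = $3,307.35

Mar 14, 395 sold [FIFO — oldest first]: 109 @ $6.60 + 286 @ $5.75 = $2,363.90
Ending inventory: 27 @ $5.75 + 399 @ $7.90 = $3,307.35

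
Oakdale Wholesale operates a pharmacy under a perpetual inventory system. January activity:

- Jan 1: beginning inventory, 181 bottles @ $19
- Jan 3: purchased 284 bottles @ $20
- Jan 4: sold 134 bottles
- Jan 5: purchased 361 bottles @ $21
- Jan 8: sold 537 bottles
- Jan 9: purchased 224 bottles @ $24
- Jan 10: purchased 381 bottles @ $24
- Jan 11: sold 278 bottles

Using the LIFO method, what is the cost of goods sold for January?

COGS = $20,427

Jan 4, 134 sold [LIFO — newest first]: 134 @ $20 = $2,680
Jan 8, 537 sold [LIFO — newest first]: 361 @ $21 + 150 @ $20 + 26 @ $19 = $11,075
Jan 11, 278 sold [LIFO — newest first]: 278 @ $24 = $6,672
Total COGS = $2,680 + $11,075 + $6,672 = $20,427
Ending inventory: 155 @ $19 + 224 @ $24 + 103 @ $24 = $10,793
Check: goods available $31,220 = COGS $20,427 + ending $10,793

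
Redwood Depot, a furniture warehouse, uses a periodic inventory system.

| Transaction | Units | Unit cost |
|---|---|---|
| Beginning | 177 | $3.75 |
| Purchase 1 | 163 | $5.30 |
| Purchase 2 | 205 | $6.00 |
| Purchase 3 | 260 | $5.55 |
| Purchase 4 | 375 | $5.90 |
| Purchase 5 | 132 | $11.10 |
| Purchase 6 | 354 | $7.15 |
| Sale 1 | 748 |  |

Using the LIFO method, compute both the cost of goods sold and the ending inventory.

COGS = $5,542.10; ending inventory = $4,867.35

Sale 1 (748) [LIFO — newest first]: 354 @ $7.15 + 132 @ $11.10 + 262 @ $5.90 = $5,542.10
Ending inventory: 177 @ $3.75 + 163 @ $5.30 + 205 @ $6.00 + 260 @ $5.55 + 113 @ $5.90 = $4,867.35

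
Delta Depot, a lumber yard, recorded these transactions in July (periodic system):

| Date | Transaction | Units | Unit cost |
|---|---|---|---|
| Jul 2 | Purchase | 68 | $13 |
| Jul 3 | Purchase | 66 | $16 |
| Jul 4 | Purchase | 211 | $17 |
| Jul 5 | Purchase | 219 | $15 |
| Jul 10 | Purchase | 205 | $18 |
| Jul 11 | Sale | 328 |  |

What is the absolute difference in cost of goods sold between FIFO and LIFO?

FIFO COGS: 68 @ $13 + 66 @ $16 + 194 @ $17 = $5,238
LIFO COGS: 205 @ $18 + 123 @ $15 = $5,535
Difference = |$5,238 − $5,535| = $297

$297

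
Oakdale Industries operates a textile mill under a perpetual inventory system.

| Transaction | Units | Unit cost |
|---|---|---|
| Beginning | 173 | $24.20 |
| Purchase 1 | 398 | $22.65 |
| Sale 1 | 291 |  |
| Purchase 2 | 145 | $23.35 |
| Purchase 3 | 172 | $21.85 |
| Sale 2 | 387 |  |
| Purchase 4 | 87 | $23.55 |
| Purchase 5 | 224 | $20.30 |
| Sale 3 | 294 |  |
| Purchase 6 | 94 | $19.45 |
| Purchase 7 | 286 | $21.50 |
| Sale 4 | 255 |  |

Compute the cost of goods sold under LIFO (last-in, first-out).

Sale 1 (291) [LIFO — newest first]: 291 @ $22.65 = $6,591.15
Sale 2 (387) [LIFO — newest first]: 172 @ $21.85 + 145 @ $23.35 + 70 @ $22.65 = $8,729.45
Sale 3 (294) [LIFO — newest first]: 224 @ $20.30 + 70 @ $23.55 = $6,195.70
Sale 4 (255) [LIFO — newest first]: 255 @ $21.50 = $5,482.50
Total COGS = $6,591.15 + $8,729.45 + $6,195.70 + $5,482.50 = $26,998.80
Ending inventory: 173 @ $24.20 + 37 @ $22.65 + 17 @ $23.55 + 94 @ $19.45 + 31 @ $21.50 = $7,919.80

COGS = $26,998.80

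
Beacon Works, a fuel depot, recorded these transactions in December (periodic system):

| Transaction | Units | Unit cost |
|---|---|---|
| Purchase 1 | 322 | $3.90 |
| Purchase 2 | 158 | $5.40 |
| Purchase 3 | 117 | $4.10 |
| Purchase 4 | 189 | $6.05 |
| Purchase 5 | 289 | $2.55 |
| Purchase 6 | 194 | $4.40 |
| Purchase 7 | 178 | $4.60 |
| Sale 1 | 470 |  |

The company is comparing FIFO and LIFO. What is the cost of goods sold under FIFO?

FIFO COGS: 322 @ $3.90 + 148 @ $5.40 = $2,055.00
LIFO COGS: 178 @ $4.60 + 194 @ $4.40 + 98 @ $2.55 = $1,922.30

COGS = $2,055.00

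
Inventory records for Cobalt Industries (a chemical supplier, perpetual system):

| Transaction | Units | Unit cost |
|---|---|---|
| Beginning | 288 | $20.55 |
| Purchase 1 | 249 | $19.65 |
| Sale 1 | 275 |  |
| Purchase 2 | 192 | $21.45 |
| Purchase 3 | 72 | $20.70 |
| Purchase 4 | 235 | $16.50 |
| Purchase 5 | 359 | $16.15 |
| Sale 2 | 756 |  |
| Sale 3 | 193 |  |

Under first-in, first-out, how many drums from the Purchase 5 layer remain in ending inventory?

Sale 1 (275) [FIFO — oldest first]: 275 @ $20.55 = $5,651.25
Sale 2 (756) [FIFO — oldest first]: 13 @ $20.55 + 249 @ $19.65 + 192 @ $21.45 + 72 @ $20.70 + 230 @ $16.50 = $14,563.80
Sale 3 (193) [FIFO — oldest first]: 5 @ $16.50 + 188 @ $16.15 = $3,118.70
Total COGS = $5,651.25 + $14,563.80 + $3,118.70 = $23,333.75
Ending inventory: 171 @ $16.15 = $2,761.65

171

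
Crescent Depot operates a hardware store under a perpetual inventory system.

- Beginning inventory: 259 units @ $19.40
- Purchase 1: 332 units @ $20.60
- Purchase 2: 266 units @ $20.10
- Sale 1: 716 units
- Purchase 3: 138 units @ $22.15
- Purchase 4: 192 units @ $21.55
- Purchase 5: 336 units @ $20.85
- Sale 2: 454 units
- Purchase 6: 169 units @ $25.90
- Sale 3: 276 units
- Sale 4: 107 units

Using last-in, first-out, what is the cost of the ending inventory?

Ending inventory = $2,696.60

Sale 1 (716) [LIFO — newest first]: 266 @ $20.10 + 332 @ $20.60 + 118 @ $19.40 = $14,475.00
Sale 2 (454) [LIFO — newest first]: 336 @ $20.85 + 118 @ $21.55 = $9,548.50
Sale 3 (276) [LIFO — newest first]: 169 @ $25.90 + 74 @ $21.55 + 33 @ $22.15 = $6,702.75
Sale 4 (107) [LIFO — newest first]: 105 @ $22.15 + 2 @ $19.40 = $2,364.55
Total COGS = $14,475.00 + $9,548.50 + $6,702.75 + $2,364.55 = $33,090.80
Ending inventory: 139 @ $19.40 = $2,696.60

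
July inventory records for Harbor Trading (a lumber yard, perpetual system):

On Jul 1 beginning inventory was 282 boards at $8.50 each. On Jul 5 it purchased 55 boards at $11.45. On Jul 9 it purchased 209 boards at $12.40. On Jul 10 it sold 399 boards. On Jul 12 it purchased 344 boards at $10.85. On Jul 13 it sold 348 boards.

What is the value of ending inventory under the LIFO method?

Ending inventory = $1,215.50

Jul 10, 399 sold [LIFO — newest first]: 209 @ $12.40 + 55 @ $11.45 + 135 @ $8.50 = $4,368.85
Jul 13, 348 sold [LIFO — newest first]: 344 @ $10.85 + 4 @ $8.50 = $3,766.40
Total COGS = $4,368.85 + $3,766.40 = $8,135.25
Ending inventory: 143 @ $8.50 = $1,215.50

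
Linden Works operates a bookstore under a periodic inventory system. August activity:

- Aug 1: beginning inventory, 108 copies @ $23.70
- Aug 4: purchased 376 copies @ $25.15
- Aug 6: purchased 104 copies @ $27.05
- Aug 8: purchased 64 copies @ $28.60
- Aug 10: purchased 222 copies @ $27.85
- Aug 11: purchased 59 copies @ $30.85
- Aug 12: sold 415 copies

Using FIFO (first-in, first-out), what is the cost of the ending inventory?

Ending inventory = $14,381.80

Aug 12, 415 sold [FIFO — oldest first]: 108 @ $23.70 + 307 @ $25.15 = $10,280.65
Ending inventory: 69 @ $25.15 + 104 @ $27.05 + 64 @ $28.60 + 222 @ $27.85 + 59 @ $30.85 = $14,381.80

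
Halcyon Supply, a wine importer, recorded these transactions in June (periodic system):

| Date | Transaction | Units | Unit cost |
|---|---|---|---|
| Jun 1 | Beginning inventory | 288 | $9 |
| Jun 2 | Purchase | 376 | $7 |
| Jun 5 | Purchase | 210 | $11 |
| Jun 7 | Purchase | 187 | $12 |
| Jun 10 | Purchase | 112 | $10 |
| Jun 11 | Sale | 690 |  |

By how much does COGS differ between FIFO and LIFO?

FIFO COGS: 288 @ $9 + 376 @ $7 + 26 @ $11 = $5,510
LIFO COGS: 112 @ $10 + 187 @ $12 + 210 @ $11 + 181 @ $7 = $6,941
Difference = |$5,510 − $6,941| = $1,431

$1,431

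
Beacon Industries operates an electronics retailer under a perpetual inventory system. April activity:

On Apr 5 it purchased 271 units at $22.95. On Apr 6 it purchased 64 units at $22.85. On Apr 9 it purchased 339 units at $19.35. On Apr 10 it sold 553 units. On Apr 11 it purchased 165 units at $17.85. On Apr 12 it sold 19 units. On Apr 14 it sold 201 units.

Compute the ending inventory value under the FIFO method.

Apr 10, 553 sold [FIFO — oldest first]: 271 @ $22.95 + 64 @ $22.85 + 218 @ $19.35 = $11,900.15
Apr 12, 19 sold [FIFO — oldest first]: 19 @ $19.35 = $367.65
Apr 14, 201 sold [FIFO — oldest first]: 102 @ $19.35 + 99 @ $17.85 = $3,740.85
Total COGS = $11,900.15 + $367.65 + $3,740.85 = $16,008.65
Ending inventory: 66 @ $17.85 = $1,178.10

Ending inventory = $1,178.10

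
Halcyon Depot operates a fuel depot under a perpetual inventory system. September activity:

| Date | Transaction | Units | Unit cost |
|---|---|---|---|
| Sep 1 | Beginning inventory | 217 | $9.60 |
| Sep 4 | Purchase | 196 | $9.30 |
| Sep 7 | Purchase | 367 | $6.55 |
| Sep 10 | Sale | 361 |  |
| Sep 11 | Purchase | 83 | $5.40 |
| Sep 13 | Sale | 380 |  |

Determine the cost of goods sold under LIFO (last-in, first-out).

Sep 10, 361 sold [LIFO — newest first]: 361 @ $6.55 = $2,364.55
Sep 13, 380 sold [LIFO — newest first]: 83 @ $5.40 + 6 @ $6.55 + 196 @ $9.30 + 95 @ $9.60 = $3,222.30
Total COGS = $2,364.55 + $3,222.30 = $5,586.85
Ending inventory: 122 @ $9.60 = $1,171.20
Check: goods available $6,758.05 = COGS $5,586.85 + ending $1,171.20

COGS = $5,586.85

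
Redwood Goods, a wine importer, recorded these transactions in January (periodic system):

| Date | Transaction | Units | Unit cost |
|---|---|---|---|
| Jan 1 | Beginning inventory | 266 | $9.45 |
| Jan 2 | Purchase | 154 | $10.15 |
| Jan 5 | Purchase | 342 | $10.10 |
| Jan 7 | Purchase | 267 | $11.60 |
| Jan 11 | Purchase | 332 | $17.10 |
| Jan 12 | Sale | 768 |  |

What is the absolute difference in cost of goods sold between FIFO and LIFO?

$2,880.70

FIFO COGS: 266 @ $9.45 + 154 @ $10.15 + 342 @ $10.10 + 6 @ $11.60 = $7,600.60
LIFO COGS: 332 @ $17.10 + 267 @ $11.60 + 169 @ $10.10 = $10,481.30
Difference = |$7,600.60 − $10,481.30| = $2,880.70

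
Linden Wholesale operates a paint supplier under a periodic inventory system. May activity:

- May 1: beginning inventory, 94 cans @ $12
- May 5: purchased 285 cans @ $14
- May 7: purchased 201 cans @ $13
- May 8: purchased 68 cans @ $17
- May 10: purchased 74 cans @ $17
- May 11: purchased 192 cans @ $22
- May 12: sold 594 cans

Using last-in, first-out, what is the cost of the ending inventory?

Ending inventory = $4,292

May 12, 594 sold [LIFO — newest first]: 192 @ $22 + 74 @ $17 + 68 @ $17 + 201 @ $13 + 59 @ $14 = $10,077
Ending inventory: 94 @ $12 + 226 @ $14 = $4,292
Check: goods available $14,369 = COGS $10,077 + ending $4,292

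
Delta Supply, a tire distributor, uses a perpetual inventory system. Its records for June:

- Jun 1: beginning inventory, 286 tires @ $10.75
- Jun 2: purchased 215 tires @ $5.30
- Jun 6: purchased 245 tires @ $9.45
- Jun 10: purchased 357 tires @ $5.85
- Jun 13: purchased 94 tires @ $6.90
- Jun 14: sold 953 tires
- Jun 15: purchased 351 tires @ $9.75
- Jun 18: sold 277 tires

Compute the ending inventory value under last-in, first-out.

Ending inventory = $3,344.50

Jun 14, 953 sold [LIFO — newest first]: 94 @ $6.90 + 357 @ $5.85 + 245 @ $9.45 + 215 @ $5.30 + 42 @ $10.75 = $6,643.30
Jun 18, 277 sold [LIFO — newest first]: 277 @ $9.75 = $2,700.75
Total COGS = $6,643.30 + $2,700.75 = $9,344.05
Ending inventory: 244 @ $10.75 + 74 @ $9.75 = $3,344.50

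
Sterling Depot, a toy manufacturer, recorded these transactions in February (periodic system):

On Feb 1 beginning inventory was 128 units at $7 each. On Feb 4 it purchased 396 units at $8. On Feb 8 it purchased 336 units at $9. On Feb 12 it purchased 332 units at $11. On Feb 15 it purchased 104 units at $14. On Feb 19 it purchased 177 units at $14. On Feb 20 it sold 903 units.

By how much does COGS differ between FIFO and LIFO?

FIFO COGS: 128 @ $7 + 396 @ $8 + 336 @ $9 + 43 @ $11 = $7,561
LIFO COGS: 177 @ $14 + 104 @ $14 + 332 @ $11 + 290 @ $9 = $10,196
Difference = |$7,561 − $10,196| = $2,635

$2,635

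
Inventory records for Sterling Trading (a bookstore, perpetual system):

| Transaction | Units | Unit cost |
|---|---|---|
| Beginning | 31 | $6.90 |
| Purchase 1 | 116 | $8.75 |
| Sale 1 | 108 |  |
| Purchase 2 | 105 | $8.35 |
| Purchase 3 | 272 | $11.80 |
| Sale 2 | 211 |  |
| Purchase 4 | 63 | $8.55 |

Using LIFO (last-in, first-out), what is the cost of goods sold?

COGS = $3,434.80

Sale 1 (108) [LIFO — newest first]: 108 @ $8.75 = $945.00
Sale 2 (211) [LIFO — newest first]: 211 @ $11.80 = $2,489.80
Total COGS = $945.00 + $2,489.80 = $3,434.80
Ending inventory: 31 @ $6.90 + 8 @ $8.75 + 105 @ $8.35 + 61 @ $11.80 + 63 @ $8.55 = $2,419.10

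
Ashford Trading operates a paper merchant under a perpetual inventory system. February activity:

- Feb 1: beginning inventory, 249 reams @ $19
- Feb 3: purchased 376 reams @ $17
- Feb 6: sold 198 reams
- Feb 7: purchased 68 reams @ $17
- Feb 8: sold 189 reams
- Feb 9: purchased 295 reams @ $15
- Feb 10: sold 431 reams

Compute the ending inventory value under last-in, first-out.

Feb 6, 198 sold [LIFO — newest first]: 198 @ $17 = $3,366
Feb 8, 189 sold [LIFO — newest first]: 68 @ $17 + 121 @ $17 = $3,213
Feb 10, 431 sold [LIFO — newest first]: 295 @ $15 + 57 @ $17 + 79 @ $19 = $6,895
Total COGS = $3,366 + $3,213 + $6,895 = $13,474
Ending inventory: 170 @ $19 = $3,230
Check: goods available $16,704 = COGS $13,474 + ending $3,230

Ending inventory = $3,230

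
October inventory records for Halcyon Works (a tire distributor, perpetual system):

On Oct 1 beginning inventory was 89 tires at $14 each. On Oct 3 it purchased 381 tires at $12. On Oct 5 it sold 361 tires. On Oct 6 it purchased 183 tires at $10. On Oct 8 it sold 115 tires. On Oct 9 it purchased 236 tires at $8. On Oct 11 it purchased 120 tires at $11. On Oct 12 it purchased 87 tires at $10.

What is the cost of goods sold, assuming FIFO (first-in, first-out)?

Oct 5, 361 sold [FIFO — oldest first]: 89 @ $14 + 272 @ $12 = $4,510
Oct 8, 115 sold [FIFO — oldest first]: 109 @ $12 + 6 @ $10 = $1,368
Total COGS = $4,510 + $1,368 = $5,878
Ending inventory: 177 @ $10 + 236 @ $8 + 120 @ $11 + 87 @ $10 = $5,848

COGS = $5,878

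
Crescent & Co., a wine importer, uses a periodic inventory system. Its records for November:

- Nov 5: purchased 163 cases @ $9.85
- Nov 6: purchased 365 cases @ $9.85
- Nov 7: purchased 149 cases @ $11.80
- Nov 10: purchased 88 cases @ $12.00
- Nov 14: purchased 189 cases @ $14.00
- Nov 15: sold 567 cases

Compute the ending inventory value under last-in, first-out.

Nov 15, 567 sold [LIFO — newest first]: 189 @ $14.00 + 88 @ $12.00 + 149 @ $11.80 + 141 @ $9.85 = $6,849.05
Ending inventory: 163 @ $9.85 + 224 @ $9.85 = $3,811.95

Ending inventory = $3,811.95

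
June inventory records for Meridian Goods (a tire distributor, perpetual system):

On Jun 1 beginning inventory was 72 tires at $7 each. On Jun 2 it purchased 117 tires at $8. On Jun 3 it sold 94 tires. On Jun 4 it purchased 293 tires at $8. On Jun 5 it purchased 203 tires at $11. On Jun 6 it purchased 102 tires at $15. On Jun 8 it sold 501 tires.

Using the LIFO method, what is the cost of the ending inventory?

Ending inventory = $1,464

Jun 3, 94 sold [LIFO — newest first]: 94 @ $8 = $752
Jun 8, 501 sold [LIFO — newest first]: 102 @ $15 + 203 @ $11 + 196 @ $8 = $5,331
Total COGS = $752 + $5,331 = $6,083
Ending inventory: 72 @ $7 + 23 @ $8 + 97 @ $8 = $1,464
Check: goods available $7,547 = COGS $6,083 + ending $1,464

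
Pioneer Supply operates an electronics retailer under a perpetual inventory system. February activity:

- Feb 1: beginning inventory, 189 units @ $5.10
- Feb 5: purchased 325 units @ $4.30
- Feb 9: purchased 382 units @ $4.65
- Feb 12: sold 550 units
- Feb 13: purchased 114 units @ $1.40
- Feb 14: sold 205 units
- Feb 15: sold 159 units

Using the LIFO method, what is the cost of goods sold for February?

COGS = $3,807.70

Feb 12, 550 sold [LIFO — newest first]: 382 @ $4.65 + 168 @ $4.30 = $2,498.70
Feb 14, 205 sold [LIFO — newest first]: 114 @ $1.40 + 91 @ $4.30 = $550.90
Feb 15, 159 sold [LIFO — newest first]: 66 @ $4.30 + 93 @ $5.10 = $758.10
Total COGS = $2,498.70 + $550.90 + $758.10 = $3,807.70
Ending inventory: 96 @ $5.10 = $489.60
Check: goods available $4,297.30 = COGS $3,807.70 + ending $489.60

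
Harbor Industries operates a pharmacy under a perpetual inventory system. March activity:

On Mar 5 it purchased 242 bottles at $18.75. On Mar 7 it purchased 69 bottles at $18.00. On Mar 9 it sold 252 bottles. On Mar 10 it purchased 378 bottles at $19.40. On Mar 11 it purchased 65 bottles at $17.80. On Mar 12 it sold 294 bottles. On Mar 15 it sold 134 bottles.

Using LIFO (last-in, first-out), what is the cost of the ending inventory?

Mar 9, 252 sold [LIFO — newest first]: 69 @ $18.00 + 183 @ $18.75 = $4,673.25
Mar 12, 294 sold [LIFO — newest first]: 65 @ $17.80 + 229 @ $19.40 = $5,599.60
Mar 15, 134 sold [LIFO — newest first]: 134 @ $19.40 = $2,599.60
Total COGS = $4,673.25 + $5,599.60 + $2,599.60 = $12,872.45
Ending inventory: 59 @ $18.75 + 15 @ $19.40 = $1,397.25
Check: goods available $14,269.70 = COGS $12,872.45 + ending $1,397.25

Ending inventory = $1,397.25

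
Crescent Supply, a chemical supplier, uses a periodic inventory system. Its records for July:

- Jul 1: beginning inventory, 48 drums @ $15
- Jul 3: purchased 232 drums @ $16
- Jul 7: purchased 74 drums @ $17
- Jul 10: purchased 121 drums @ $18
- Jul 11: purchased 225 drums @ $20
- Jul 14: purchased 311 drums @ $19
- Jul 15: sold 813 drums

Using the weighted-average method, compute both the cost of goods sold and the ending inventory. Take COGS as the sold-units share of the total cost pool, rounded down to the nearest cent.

COGS = $14,697.52; ending inventory = $3,579.48

Jul 15, sell 813: 813/1011 × $18,277.00 → $14,697.52
Ending inventory (cost pool remaining) = $3,579.48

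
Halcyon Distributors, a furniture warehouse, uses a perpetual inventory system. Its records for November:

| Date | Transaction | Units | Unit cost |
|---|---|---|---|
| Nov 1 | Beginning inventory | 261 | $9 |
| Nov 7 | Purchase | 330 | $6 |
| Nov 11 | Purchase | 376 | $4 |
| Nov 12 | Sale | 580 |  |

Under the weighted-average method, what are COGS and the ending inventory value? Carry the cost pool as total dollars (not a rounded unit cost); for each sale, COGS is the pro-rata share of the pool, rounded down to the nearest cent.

After Nov 1: 261 on hand, pool $2,349.00 (≈ $9.0000 each)
After Nov 7: 591 on hand, pool $4,329.00 (≈ $7.3249 each)
After Nov 11: 967 on hand, pool $5,833.00 (≈ $6.0321 each)
Nov 12, sell 580: 580/967 × $5,833.00 → $3,498.59
Ending inventory (cost pool remaining) = $2,334.41
Check: goods available $5,833.00 = COGS $3,498.59 + ending $2,334.41

COGS = $3,498.59; ending inventory = $2,334.41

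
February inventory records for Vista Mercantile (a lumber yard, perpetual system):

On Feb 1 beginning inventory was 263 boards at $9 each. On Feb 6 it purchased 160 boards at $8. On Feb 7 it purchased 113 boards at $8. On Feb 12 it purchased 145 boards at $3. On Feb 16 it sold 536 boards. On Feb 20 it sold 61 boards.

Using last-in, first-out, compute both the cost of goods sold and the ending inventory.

COGS = $4,230; ending inventory = $756

Feb 16, 536 sold [LIFO — newest first]: 145 @ $3 + 113 @ $8 + 160 @ $8 + 118 @ $9 = $3,681
Feb 20, 61 sold [LIFO — newest first]: 61 @ $9 = $549
Total COGS = $3,681 + $549 = $4,230
Ending inventory: 84 @ $9 = $756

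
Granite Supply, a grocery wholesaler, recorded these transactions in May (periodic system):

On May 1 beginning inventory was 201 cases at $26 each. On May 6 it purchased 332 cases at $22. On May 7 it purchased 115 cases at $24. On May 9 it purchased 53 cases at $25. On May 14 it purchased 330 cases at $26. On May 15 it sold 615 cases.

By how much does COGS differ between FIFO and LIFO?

$741

FIFO COGS: 201 @ $26 + 332 @ $22 + 82 @ $24 = $14,498
LIFO COGS: 330 @ $26 + 53 @ $25 + 115 @ $24 + 117 @ $22 = $15,239
Difference = |$14,498 − $15,239| = $741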